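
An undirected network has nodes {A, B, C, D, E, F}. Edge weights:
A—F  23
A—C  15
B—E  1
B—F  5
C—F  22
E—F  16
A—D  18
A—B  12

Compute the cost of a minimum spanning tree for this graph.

Prim's algorithm from E:
Step 1: cheapest edge leaving the tree is B—E (1); add B.
Step 2: cheapest edge leaving the tree is B—F (5); add F.
Step 3: cheapest edge leaving the tree is A—B (12); add A.
Step 4: cheapest edge leaving the tree is A—C (15); add C.
Step 5: cheapest edge leaving the tree is A—D (18); add D.
MST edges: B—E, B—F, A—B, A—C, A—D; total weight 1+5+12+15+18 = 51.

51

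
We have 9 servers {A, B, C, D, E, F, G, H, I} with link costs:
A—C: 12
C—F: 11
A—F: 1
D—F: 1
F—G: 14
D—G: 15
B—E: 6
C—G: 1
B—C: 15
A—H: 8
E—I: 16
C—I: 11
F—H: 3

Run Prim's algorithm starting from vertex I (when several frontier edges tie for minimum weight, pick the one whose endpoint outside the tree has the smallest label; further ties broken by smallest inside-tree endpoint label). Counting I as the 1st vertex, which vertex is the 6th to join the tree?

Prim, starting at I.
Step 1: frontier [C—I 11, E—I 16] → take C—I (11); add C.
Step 2: frontier [C—G 1, C—F 11, A—C 12, B—C 15, E—I 16] → take C—G (1); add G.
Step 3: frontier [C—F 11, A—C 12, B—C 15, F—G 14, D—G 15, E—I 16] → take C—F (11); add F.
Step 4: frontier [A—C 12, B—C 15, A—F 1, D—F 1, F—H 3, D—G 15, E—I 16] → take A—F (1); add A.
Step 5: frontier [A—H 8, B—C 15, D—F 1, F—H 3, D—G 15, E—I 16] → take D—F (1); add D.
Step 6: frontier [A—H 8, B—C 15, F—H 3, E—I 16] → take F—H (3); add H.
Step 7: frontier [B—C 15, E—I 16] → take B—C (15); add B.
Step 8: frontier [B—E 6, E—I 16] → take B—E (6); add E.
Vertex order: I, C, G, F, A, D, H, B, E. The 6th vertex is D.

D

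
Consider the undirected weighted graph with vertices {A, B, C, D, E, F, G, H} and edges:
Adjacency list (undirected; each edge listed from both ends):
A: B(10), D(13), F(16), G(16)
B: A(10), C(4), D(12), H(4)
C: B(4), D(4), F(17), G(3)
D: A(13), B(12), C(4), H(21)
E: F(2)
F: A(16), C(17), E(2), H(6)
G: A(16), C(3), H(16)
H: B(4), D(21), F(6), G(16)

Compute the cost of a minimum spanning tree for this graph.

33

Kruskal's algorithm — process edges by increasing weight (ties by edge label):
E—F (2): add — endpoints in different components.
C—G (3): add — endpoints in different components.
B—C (4): add — endpoints in different components.
B—H (4): add — endpoints in different components.
C—D (4): add — endpoints in different components.
F—H (6): add — endpoints in different components.
A—B (10): add — endpoints in different components.
MST edges: E—F, C—G, B—C, B—H, C—D, F—H, A—B; total weight 2+3+4+4+4+6+10 = 33.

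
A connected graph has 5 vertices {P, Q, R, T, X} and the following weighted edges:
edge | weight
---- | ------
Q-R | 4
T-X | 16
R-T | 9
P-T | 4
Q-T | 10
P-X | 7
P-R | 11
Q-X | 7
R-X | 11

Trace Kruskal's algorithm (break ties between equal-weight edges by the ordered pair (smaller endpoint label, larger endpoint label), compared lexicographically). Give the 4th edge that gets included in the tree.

Sort edges by weight, then run Kruskal:
P-T (4): add — endpoints in different components.
Q-R (4): add — endpoints in different components.
P-X (7): add — endpoints in different components.
Q-X (7): add — endpoints in different components.
The 4th edge added is Q-X.

Q-X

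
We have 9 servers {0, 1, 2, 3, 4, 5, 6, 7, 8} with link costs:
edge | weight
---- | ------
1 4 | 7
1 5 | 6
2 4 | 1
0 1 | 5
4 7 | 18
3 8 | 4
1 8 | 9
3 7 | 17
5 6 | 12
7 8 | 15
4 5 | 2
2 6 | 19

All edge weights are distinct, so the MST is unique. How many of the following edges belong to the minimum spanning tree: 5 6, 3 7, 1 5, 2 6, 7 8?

Kruskal's algorithm — process edges by increasing weight (ties by edge label):
2 4 (1): add — endpoints in different components.
4 5 (2): add — endpoints in different components.
3 8 (4): add — endpoints in different components.
0 1 (5): add — endpoints in different components.
1 5 (6): add — endpoints in different components.
1 4 (7): skip — 1 and 4 already connected.
1 8 (9): add — endpoints in different components.
5 6 (12): add — endpoints in different components.
7 8 (15): add — endpoints in different components.
MST edge set: {2 4, 4 5, 3 8, 0 1, 1 5, 1 8, 5 6, 7 8}.
Of the listed edges, {5 6, 1 5, 7 8} are in the MST → 3.

3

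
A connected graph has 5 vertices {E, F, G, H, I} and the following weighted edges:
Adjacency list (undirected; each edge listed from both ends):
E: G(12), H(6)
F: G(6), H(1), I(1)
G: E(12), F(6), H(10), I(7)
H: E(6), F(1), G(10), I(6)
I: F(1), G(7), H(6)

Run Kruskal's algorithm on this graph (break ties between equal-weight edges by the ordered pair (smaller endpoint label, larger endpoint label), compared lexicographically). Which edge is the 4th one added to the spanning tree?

Kruskal's algorithm — process edges by increasing weight (ties by edge label):
F–H (1): add — endpoints in different components.
F–I (1): add — endpoints in different components.
E–H (6): add — endpoints in different components.
F–G (6): add — endpoints in different components.
The 4th edge added is F–G.

F-G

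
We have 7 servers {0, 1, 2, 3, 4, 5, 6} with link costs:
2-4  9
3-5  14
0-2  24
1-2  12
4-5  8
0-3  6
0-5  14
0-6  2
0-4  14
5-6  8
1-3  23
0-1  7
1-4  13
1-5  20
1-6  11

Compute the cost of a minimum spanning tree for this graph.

Kruskal's algorithm — process edges by increasing weight (ties by edge label):
0-6 (2): add. Components now {0,6} {1} {2} {3} {4} {5}
0-3 (6): add. Components now {0,3,6} {1} {2} {4} {5}
0-1 (7): add. Components now {0,1,3,6} {2} {4} {5}
4-5 (8): add. Components now {0,1,3,6} {2} {4,5}
5-6 (8): add. Components now {0,1,3,4,5,6} {2}
2-4 (9): add. Components now {0,1,2,3,4,5,6}
MST edges: 0-6, 0-3, 0-1, 4-5, 5-6, 2-4; total weight 2+6+7+8+8+9 = 40.

40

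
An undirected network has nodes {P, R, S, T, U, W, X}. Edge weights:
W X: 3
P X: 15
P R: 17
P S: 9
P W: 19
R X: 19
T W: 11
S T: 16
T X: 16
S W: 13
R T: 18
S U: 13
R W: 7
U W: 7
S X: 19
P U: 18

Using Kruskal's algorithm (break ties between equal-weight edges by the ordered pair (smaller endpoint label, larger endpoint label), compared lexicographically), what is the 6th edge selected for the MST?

Kruskal's algorithm — process edges by increasing weight (ties by edge label):
W X (3): add — endpoints in different components.
R W (7): add — endpoints in different components.
U W (7): add — endpoints in different components.
P S (9): add — endpoints in different components.
T W (11): add — endpoints in different components.
S U (13): add — endpoints in different components.
The 6th edge added is S U.

S-U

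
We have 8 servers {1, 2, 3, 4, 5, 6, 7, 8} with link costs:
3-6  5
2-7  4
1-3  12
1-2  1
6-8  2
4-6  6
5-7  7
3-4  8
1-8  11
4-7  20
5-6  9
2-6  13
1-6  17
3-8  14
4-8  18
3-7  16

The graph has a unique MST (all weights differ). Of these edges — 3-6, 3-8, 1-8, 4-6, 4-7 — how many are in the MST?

Kruskal: consider edges lightest-first.
1-2 (1): add — endpoints in different components.
6-8 (2): add — endpoints in different components.
2-7 (4): add — endpoints in different components.
3-6 (5): add — endpoints in different components.
4-6 (6): add — endpoints in different components.
5-7 (7): add — endpoints in different components.
3-4 (8): skip — 3 and 4 already connected.
5-6 (9): add — endpoints in different components.
MST edge set: {1-2, 6-8, 2-7, 3-6, 4-6, 5-7, 5-6}.
Of the listed edges, {3-6, 4-6} are in the MST → 2.

2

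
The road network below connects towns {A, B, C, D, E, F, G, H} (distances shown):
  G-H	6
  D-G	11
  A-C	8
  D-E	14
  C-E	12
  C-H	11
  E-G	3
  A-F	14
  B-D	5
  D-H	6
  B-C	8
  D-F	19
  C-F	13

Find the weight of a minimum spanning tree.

49

Prim, starting at H.
Step 1: cheapest edge leaving the tree is D-H (6); add D.
Step 2: cheapest edge leaving the tree is B-D (5); add B.
Step 3: cheapest edge leaving the tree is G-H (6); add G.
Step 4: cheapest edge leaving the tree is E-G (3); add E.
Step 5: cheapest edge leaving the tree is B-C (8); add C.
Step 6: cheapest edge leaving the tree is A-C (8); add A.
Step 7: cheapest edge leaving the tree is C-F (13); add F.
MST edges: D-H, B-D, G-H, E-G, B-C, A-C, C-F; total weight 6+5+6+3+8+8+13 = 49.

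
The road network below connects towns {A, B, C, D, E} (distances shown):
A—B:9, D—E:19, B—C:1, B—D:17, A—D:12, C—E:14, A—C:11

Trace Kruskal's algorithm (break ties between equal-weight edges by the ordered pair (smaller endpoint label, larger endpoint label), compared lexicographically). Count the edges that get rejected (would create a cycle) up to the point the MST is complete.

Sort edges by weight, then run Kruskal:
B—C (1): add. Components now {A} {B,C} {D} {E}
A—B (9): add. Components now {A,B,C} {D} {E}
A—C (11): skip — A and C already connected.
A—D (12): add. Components now {A,B,C,D} {E}
C—E (14): add. Components now {A,B,C,D,E}
Edges rejected before the tree was complete: 1.

1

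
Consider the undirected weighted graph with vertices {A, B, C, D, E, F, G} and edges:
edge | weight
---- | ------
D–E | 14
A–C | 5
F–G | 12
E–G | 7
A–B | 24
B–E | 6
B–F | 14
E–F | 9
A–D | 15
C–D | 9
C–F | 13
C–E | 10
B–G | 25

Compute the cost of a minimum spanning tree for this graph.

Prim's algorithm from A:
Step 1: frontier [A–C 5, A–D 15, A–B 24] → take A–C (5); add C.
Step 2: frontier [A–D 15, A–B 24, C–D 9, C–E 10, C–F 13] → take C–D (9); add D.
Step 3: frontier [A–B 24, C–E 10, C–F 13, D–E 14] → take C–E (10); add E.
Step 4: frontier [A–B 24, C–F 13, B–E 6, E–G 7, E–F 9] → take B–E (6); add B.
Step 5: frontier [B–F 14, B–G 25, C–F 13, E–G 7, E–F 9] → take E–G (7); add G.
Step 6: frontier [B–F 14, C–F 13, E–F 9, F–G 12] → take E–F (9); add F.
MST edges: A–C, C–D, C–E, B–E, E–G, E–F; total weight 5+9+10+6+7+9 = 46.

46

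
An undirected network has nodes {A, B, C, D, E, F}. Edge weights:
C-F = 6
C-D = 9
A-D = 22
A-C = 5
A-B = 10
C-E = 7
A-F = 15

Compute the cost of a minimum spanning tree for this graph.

37

Sort edges by weight, then run Kruskal:
A-C (5): add — endpoints in different components.
C-F (6): add — endpoints in different components.
C-E (7): add — endpoints in different components.
C-D (9): add — endpoints in different components.
A-B (10): add — endpoints in different components.
MST edges: A-C, C-F, C-E, C-D, A-B; total weight 5+6+7+9+10 = 37.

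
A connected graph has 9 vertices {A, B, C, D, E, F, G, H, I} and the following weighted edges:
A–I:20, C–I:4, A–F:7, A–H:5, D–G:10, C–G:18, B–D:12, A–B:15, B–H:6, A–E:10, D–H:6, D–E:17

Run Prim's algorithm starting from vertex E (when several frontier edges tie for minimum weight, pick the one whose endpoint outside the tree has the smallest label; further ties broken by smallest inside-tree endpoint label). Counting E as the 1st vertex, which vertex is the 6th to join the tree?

F

Prim's algorithm from E:
Step 1: cheapest edge leaving the tree is A–E (10); add A.
Step 2: cheapest edge leaving the tree is A–H (5); add H.
Step 3: cheapest edge leaving the tree is B–H (6); add B.
Step 4: cheapest edge leaving the tree is D–H (6); add D.
Step 5: cheapest edge leaving the tree is A–F (7); add F.
Step 6: cheapest edge leaving the tree is D–G (10); add G.
Step 7: cheapest edge leaving the tree is C–G (18); add C.
Step 8: cheapest edge leaving the tree is C–I (4); add I.
Vertex order: E, A, H, B, D, F, G, C, I. The 6th vertex is F.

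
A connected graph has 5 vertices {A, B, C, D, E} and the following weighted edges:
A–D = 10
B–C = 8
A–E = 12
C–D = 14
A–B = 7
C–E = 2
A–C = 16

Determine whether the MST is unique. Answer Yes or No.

Yes

Sort edges by weight, then run Kruskal:
C–E (2): add — endpoints in different components.
A–B (7): add — endpoints in different components.
B–C (8): add — endpoints in different components.
A–D (10): add — endpoints in different components.
Every non-tree edge has weight strictly greater than the heaviest edge on the tree path between its endpoints, so the MST is unique.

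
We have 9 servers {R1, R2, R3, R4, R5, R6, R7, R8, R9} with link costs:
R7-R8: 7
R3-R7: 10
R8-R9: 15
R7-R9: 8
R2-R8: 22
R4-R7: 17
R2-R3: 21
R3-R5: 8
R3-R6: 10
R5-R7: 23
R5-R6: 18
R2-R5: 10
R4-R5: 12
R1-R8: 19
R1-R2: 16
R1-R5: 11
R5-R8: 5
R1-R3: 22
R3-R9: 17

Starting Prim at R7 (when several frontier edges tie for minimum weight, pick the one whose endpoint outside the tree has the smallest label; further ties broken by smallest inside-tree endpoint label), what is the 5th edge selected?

Prim, starting at R7.
Step 1: cheapest edge leaving the tree is R7-R8 (7); add R8.
Step 2: cheapest edge leaving the tree is R5-R8 (5); add R5.
Step 3: cheapest edge leaving the tree is R3-R5 (8); add R3.
Step 4: cheapest edge leaving the tree is R7-R9 (8); add R9.
Step 5: cheapest edge leaving the tree is R2-R5 (10); add R2.
Step 6: cheapest edge leaving the tree is R3-R6 (10); add R6.
Step 7: cheapest edge leaving the tree is R1-R5 (11); add R1.
Step 8: cheapest edge leaving the tree is R4-R5 (12); add R4.
The 5th edge added is R2-R5.

R2-R5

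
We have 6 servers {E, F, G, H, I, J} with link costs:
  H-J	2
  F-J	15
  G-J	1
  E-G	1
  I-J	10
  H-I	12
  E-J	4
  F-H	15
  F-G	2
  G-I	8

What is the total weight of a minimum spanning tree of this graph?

Kruskal: consider edges lightest-first.
E-G (1): add — endpoints in different components.
G-J (1): add — endpoints in different components.
F-G (2): add — endpoints in different components.
H-J (2): add — endpoints in different components.
E-J (4): skip — E and J already connected.
G-I (8): add — endpoints in different components.
MST edges: E-G, G-J, F-G, H-J, G-I; total weight 1+1+2+2+8 = 14.

14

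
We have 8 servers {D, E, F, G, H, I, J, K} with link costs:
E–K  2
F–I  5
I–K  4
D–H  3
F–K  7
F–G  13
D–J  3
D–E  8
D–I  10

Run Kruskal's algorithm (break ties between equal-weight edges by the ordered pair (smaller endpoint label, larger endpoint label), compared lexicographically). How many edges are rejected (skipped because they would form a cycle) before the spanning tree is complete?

2

Kruskal's algorithm — process edges by increasing weight (ties by edge label):
E–K (2): add — endpoints in different components.
D–H (3): add — endpoints in different components.
D–J (3): add — endpoints in different components.
I–K (4): add — endpoints in different components.
F–I (5): add — endpoints in different components.
F–K (7): skip — F and K already connected.
D–E (8): add — endpoints in different components.
D–I (10): skip — D and I already connected.
F–G (13): add — endpoints in different components.
Edges rejected before the tree was complete: 2.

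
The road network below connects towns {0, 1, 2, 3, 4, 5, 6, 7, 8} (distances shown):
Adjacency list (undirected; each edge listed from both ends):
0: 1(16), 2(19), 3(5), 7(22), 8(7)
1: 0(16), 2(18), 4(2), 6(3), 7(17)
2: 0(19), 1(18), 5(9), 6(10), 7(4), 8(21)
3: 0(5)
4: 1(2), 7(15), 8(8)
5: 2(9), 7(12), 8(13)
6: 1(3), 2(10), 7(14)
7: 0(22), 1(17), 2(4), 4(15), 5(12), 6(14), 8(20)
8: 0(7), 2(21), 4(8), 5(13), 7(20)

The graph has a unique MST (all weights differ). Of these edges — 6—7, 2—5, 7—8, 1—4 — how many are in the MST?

2

Kruskal: consider edges lightest-first.
1—4 (2): add — endpoints in different components.
1—6 (3): add — endpoints in different components.
2—7 (4): add — endpoints in different components.
0—3 (5): add — endpoints in different components.
0—8 (7): add — endpoints in different components.
4—8 (8): add — endpoints in different components.
2—5 (9): add — endpoints in different components.
2—6 (10): add — endpoints in different components.
MST edge set: {1—4, 1—6, 2—7, 0—3, 0—8, 4—8, 2—5, 2—6}.
Of the listed edges, {2—5, 1—4} are in the MST → 2.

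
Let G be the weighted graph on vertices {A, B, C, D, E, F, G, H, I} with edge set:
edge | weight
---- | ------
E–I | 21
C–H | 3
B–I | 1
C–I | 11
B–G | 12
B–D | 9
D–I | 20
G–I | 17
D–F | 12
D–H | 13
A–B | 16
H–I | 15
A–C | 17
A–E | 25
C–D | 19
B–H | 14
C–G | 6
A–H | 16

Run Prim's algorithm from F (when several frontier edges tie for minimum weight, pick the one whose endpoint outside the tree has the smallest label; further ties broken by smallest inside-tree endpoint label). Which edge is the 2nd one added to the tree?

Prim, starting at F.
Step 1: cheapest edge leaving the tree is D–F (12); add D.
Step 2: cheapest edge leaving the tree is B–D (9); add B.
Step 3: cheapest edge leaving the tree is B–I (1); add I.
Step 4: cheapest edge leaving the tree is C–I (11); add C.
Step 5: cheapest edge leaving the tree is C–H (3); add H.
Step 6: cheapest edge leaving the tree is C–G (6); add G.
Step 7: cheapest edge leaving the tree is A–B (16); add A.
Step 8: cheapest edge leaving the tree is E–I (21); add E.
The 2nd edge added is B–D.

B-D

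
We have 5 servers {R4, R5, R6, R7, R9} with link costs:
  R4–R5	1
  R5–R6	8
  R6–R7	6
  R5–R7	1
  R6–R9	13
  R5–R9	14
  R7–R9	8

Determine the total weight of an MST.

16

Sort edges by weight, then run Kruskal:
R4–R5 (1): add. Components now {R4,R5} {R9} {R6} {R7}
R5–R7 (1): add. Components now {R4,R5,R7} {R9} {R6}
R6–R7 (6): add. Components now {R4,R5,R6,R7} {R9}
R5–R6 (8): skip — R5 and R6 already connected.
R7–R9 (8): add. Components now {R4,R5,R6,R7,R9}
MST edges: R4–R5, R5–R7, R6–R7, R7–R9; total weight 1+1+6+8 = 16.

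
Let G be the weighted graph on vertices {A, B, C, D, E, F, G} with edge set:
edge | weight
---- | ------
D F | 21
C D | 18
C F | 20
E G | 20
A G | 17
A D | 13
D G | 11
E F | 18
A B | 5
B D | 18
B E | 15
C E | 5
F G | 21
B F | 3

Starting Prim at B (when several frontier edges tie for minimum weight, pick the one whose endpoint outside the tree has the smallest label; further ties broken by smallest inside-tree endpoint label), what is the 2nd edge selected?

A-B

Grow the tree from B using Prim:
Step 1: cheapest edge leaving the tree is B F (3); add F.
Step 2: cheapest edge leaving the tree is A B (5); add A.
Step 3: cheapest edge leaving the tree is A D (13); add D.
Step 4: cheapest edge leaving the tree is D G (11); add G.
Step 5: cheapest edge leaving the tree is B E (15); add E.
Step 6: cheapest edge leaving the tree is C E (5); add C.
The 2nd edge added is A B.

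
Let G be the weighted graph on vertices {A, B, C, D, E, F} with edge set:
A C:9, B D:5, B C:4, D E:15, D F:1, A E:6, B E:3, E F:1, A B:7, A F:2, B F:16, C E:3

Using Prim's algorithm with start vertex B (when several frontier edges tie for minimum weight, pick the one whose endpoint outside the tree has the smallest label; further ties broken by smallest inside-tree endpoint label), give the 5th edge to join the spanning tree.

Prim, starting at B.
Step 1: frontier [B E 3, B C 4, B D 5, A B 7, B F 16] → take B E (3); add E.
Step 2: frontier [B C 4, B D 5, A B 7, B F 16, E F 1, C E 3, A E 6, D E 15] → take E F (1); add F.
Step 3: frontier [B C 4, B D 5, A B 7, C E 3, A E 6, D E 15, D F 1, A F 2] → take D F (1); add D.
Step 4: frontier [B C 4, A B 7, C E 3, A E 6, A F 2] → take A F (2); add A.
Step 5: frontier [A C 9, B C 4, C E 3] → take C E (3); add C.
The 5th edge added is C E.

C-E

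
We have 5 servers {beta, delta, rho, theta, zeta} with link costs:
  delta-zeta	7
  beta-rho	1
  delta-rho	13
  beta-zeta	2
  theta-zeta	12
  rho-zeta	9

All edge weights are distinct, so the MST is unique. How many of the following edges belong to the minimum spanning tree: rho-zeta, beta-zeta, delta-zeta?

Sort edges by weight, then run Kruskal:
beta-rho (1): add — endpoints in different components.
beta-zeta (2): add — endpoints in different components.
delta-zeta (7): add — endpoints in different components.
rho-zeta (9): skip — zeta and rho already connected.
theta-zeta (12): add — endpoints in different components.
MST edge set: {beta-rho, beta-zeta, delta-zeta, theta-zeta}.
Of the listed edges, {beta-zeta, delta-zeta} are in the MST → 2.

2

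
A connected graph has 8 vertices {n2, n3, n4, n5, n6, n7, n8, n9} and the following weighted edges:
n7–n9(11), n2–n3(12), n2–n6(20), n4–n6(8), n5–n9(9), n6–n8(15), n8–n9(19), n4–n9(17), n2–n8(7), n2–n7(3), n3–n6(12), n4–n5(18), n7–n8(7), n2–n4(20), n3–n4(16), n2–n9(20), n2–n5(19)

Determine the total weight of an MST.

Sort edges by weight, then run Kruskal:
n2–n7 (3): add — endpoints in different components.
n2–n8 (7): add — endpoints in different components.
n7–n8 (7): skip — n8 and n7 already connected.
n4–n6 (8): add — endpoints in different components.
n5–n9 (9): add — endpoints in different components.
n7–n9 (11): add — endpoints in different components.
n2–n3 (12): add — endpoints in different components.
n3–n6 (12): add — endpoints in different components.
MST edges: n2–n7, n2–n8, n4–n6, n5–n9, n7–n9, n2–n3, n3–n6; total weight 3+7+8+9+11+12+12 = 62.

62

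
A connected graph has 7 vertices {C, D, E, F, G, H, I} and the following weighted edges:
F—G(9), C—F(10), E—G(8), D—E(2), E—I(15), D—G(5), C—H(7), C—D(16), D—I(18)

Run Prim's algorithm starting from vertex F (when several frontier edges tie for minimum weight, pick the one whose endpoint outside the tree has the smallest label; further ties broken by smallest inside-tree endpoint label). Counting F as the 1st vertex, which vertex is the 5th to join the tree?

C

Prim, starting at F.
Step 1: cheapest edge leaving the tree is F—G (9); add G.
Step 2: cheapest edge leaving the tree is D—G (5); add D.
Step 3: cheapest edge leaving the tree is D—E (2); add E.
Step 4: cheapest edge leaving the tree is C—F (10); add C.
Step 5: cheapest edge leaving the tree is C—H (7); add H.
Step 6: cheapest edge leaving the tree is E—I (15); add I.
Vertex order: F, G, D, E, C, H, I. The 5th vertex is C.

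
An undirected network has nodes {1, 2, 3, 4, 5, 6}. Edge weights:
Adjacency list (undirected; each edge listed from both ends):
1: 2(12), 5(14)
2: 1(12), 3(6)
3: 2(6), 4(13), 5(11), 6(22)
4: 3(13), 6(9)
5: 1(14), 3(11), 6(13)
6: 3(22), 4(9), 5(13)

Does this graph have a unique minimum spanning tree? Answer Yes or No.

No

Kruskal's algorithm — process edges by increasing weight (ties by edge label):
2–3 (6): add. Components now {1} {2,3} {4} {5} {6}
4–6 (9): add. Components now {1} {2,3} {4,6} {5}
3–5 (11): add. Components now {1} {2,3,5} {4,6}
1–2 (12): add. Components now {1,2,3,5} {4,6}
3–4 (13): add. Components now {1,2,3,4,5,6}
Non-tree edge 5–6 has weight 13, equal to the heaviest edge on its tree cycle — swapping gives another MST of the same weight. Not unique.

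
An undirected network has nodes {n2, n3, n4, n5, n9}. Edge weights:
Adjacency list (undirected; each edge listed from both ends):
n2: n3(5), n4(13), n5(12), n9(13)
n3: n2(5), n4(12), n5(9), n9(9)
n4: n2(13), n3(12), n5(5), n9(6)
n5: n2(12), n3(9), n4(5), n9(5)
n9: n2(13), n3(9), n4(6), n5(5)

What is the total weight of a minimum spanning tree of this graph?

Grow the tree from n9 using Prim:
Step 1: cheapest edge leaving the tree is n5–n9 (5); add n5.
Step 2: cheapest edge leaving the tree is n4–n5 (5); add n4.
Step 3: cheapest edge leaving the tree is n3–n5 (9); add n3.
Step 4: cheapest edge leaving the tree is n2–n3 (5); add n2.
MST edges: n5–n9, n4–n5, n3–n5, n2–n3; total weight 5+5+9+5 = 24.

24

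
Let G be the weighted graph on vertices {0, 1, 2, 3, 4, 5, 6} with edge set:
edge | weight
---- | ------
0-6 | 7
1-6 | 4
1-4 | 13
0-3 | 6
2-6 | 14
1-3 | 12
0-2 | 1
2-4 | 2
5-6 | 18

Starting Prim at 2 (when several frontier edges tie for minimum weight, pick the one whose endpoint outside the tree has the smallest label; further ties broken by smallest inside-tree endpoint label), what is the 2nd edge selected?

2-4

Grow the tree from 2 using Prim:
Step 1: frontier [0-2 1, 2-4 2, 2-6 14] → take 0-2 (1); add 0.
Step 2: frontier [0-3 6, 0-6 7, 2-4 2, 2-6 14] → take 2-4 (2); add 4.
Step 3: frontier [0-3 6, 0-6 7, 2-6 14, 1-4 13] → take 0-3 (6); add 3.
Step 4: frontier [0-6 7, 2-6 14, 1-3 12, 1-4 13] → take 0-6 (7); add 6.
Step 5: frontier [1-3 12, 1-4 13, 1-6 4, 5-6 18] → take 1-6 (4); add 1.
Step 6: frontier [5-6 18] → take 5-6 (18); add 5.
The 2nd edge added is 2-4.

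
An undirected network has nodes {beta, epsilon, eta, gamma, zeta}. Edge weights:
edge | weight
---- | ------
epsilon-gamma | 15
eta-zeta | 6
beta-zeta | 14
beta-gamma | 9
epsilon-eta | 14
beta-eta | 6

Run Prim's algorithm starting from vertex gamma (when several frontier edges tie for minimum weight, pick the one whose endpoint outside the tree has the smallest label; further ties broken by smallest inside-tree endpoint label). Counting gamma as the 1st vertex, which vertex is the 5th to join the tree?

Grow the tree from gamma using Prim:
Step 1: cheapest edge leaving the tree is beta-gamma (9); add beta.
Step 2: cheapest edge leaving the tree is beta-eta (6); add eta.
Step 3: cheapest edge leaving the tree is eta-zeta (6); add zeta.
Step 4: cheapest edge leaving the tree is epsilon-eta (14); add epsilon.
Vertex order: gamma, beta, eta, zeta, epsilon. The 5th vertex is epsilon.

epsilon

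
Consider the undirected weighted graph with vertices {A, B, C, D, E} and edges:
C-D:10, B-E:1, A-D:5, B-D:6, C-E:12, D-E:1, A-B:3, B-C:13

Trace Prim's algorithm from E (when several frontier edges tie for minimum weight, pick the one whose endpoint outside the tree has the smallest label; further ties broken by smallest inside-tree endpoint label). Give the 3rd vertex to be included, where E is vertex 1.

Prim, starting at E.
Step 1: frontier [B-E 1, D-E 1, C-E 12] → take B-E (1); add B.
Step 2: frontier [A-B 3, B-D 6, B-C 13, D-E 1, C-E 12] → take D-E (1); add D.
Step 3: frontier [A-B 3, B-C 13, A-D 5, C-D 10, C-E 12] → take A-B (3); add A.
Step 4: frontier [B-C 13, C-D 10, C-E 12] → take C-D (10); add C.
Vertex order: E, B, D, A, C. The 3rd vertex is D.

D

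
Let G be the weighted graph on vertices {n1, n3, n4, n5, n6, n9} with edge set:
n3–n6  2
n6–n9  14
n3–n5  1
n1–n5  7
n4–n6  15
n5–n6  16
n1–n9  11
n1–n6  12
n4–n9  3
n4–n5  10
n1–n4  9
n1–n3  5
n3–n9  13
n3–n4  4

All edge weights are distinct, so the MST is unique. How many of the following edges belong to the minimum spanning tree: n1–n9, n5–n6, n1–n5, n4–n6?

Sort edges by weight, then run Kruskal:
n3–n5 (1): add — endpoints in different components.
n3–n6 (2): add — endpoints in different components.
n4–n9 (3): add — endpoints in different components.
n3–n4 (4): add — endpoints in different components.
n1–n3 (5): add — endpoints in different components.
MST edge set: {n3–n5, n3–n6, n4–n9, n3–n4, n1–n3}.
Of the listed edges, {} are in the MST → 0.

0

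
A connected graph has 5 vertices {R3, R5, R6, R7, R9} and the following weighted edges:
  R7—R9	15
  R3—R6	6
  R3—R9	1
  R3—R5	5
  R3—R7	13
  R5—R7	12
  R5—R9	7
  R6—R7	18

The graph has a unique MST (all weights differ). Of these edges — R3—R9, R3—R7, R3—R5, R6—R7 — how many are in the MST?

2

Kruskal: consider edges lightest-first.
R3—R9 (1): add — endpoints in different components.
R3—R5 (5): add — endpoints in different components.
R3—R6 (6): add — endpoints in different components.
R5—R9 (7): skip — R5 and R9 already connected.
R5—R7 (12): add — endpoints in different components.
MST edge set: {R3—R9, R3—R5, R3—R6, R5—R7}.
Of the listed edges, {R3—R9, R3—R5} are in the MST → 2.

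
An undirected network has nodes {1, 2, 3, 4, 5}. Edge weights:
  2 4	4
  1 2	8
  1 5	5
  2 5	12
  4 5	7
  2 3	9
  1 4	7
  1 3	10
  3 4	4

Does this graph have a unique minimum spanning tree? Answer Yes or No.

No

Sort edges by weight, then run Kruskal:
2 4 (4): add — endpoints in different components.
3 4 (4): add — endpoints in different components.
1 5 (5): add — endpoints in different components.
1 4 (7): add — endpoints in different components.
Non-tree edge 4 5 has weight 7, equal to the heaviest edge on its tree cycle — swapping gives another MST of the same weight. Not unique.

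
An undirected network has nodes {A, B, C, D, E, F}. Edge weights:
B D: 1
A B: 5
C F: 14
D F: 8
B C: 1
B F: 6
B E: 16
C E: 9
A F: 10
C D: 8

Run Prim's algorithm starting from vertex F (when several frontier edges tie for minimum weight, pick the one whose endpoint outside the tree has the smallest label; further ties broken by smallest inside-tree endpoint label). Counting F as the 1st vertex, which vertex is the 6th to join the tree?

E

Prim, starting at F.
Step 1: cheapest edge leaving the tree is B F (6); add B.
Step 2: cheapest edge leaving the tree is B C (1); add C.
Step 3: cheapest edge leaving the tree is B D (1); add D.
Step 4: cheapest edge leaving the tree is A B (5); add A.
Step 5: cheapest edge leaving the tree is C E (9); add E.
Vertex order: F, B, C, D, A, E. The 6th vertex is E.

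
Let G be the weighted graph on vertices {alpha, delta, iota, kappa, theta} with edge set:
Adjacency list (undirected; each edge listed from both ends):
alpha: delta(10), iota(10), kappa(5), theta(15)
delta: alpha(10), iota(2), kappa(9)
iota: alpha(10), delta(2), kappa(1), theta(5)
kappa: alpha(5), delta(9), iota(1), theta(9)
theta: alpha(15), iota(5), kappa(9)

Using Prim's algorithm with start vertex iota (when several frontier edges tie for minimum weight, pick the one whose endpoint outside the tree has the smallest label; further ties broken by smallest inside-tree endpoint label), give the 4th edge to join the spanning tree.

Grow the tree from iota using Prim:
Step 1: cheapest edge leaving the tree is iota–kappa (1); add kappa.
Step 2: cheapest edge leaving the tree is delta–iota (2); add delta.
Step 3: cheapest edge leaving the tree is alpha–kappa (5); add alpha.
Step 4: cheapest edge leaving the tree is iota–theta (5); add theta.
The 4th edge added is iota–theta.

iota-theta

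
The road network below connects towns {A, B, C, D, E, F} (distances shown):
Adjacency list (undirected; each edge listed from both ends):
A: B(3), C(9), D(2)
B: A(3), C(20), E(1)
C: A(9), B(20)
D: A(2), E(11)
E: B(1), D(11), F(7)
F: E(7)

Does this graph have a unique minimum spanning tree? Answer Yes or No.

Kruskal's algorithm — process edges by increasing weight (ties by edge label):
B E (1): add — endpoints in different components.
A D (2): add — endpoints in different components.
A B (3): add — endpoints in different components.
E F (7): add — endpoints in different components.
A C (9): add — endpoints in different components.
Every non-tree edge has weight strictly greater than the heaviest edge on the tree path between its endpoints, so the MST is unique.

Yes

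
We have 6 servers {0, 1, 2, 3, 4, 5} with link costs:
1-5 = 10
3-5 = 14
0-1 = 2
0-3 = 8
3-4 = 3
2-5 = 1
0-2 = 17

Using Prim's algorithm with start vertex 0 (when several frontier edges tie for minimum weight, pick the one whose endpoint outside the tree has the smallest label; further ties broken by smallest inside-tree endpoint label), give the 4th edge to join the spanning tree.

Grow the tree from 0 using Prim:
Step 1: frontier [0-1 2, 0-3 8, 0-2 17] → take 0-1 (2); add 1.
Step 2: frontier [0-3 8, 0-2 17, 1-5 10] → take 0-3 (8); add 3.
Step 3: frontier [0-2 17, 1-5 10, 3-4 3, 3-5 14] → take 3-4 (3); add 4.
Step 4: frontier [0-2 17, 1-5 10, 3-5 14] → take 1-5 (10); add 5.
Step 5: frontier [0-2 17, 2-5 1] → take 2-5 (1); add 2.
The 4th edge added is 1-5.

1-5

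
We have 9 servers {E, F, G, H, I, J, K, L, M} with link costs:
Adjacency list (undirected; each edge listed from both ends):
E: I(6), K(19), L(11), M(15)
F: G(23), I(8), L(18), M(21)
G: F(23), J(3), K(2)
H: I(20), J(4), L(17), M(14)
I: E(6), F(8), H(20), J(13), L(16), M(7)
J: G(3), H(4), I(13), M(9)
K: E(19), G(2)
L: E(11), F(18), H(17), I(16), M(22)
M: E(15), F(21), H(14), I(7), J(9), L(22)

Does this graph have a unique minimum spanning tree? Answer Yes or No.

Kruskal's algorithm — process edges by increasing weight (ties by edge label):
G—K (2): add — endpoints in different components.
G—J (3): add — endpoints in different components.
H—J (4): add — endpoints in different components.
E—I (6): add — endpoints in different components.
I—M (7): add — endpoints in different components.
F—I (8): add — endpoints in different components.
J—M (9): add — endpoints in different components.
E—L (11): add — endpoints in different components.
Every non-tree edge has weight strictly greater than the heaviest edge on the tree path between its endpoints, so the MST is unique.

Yes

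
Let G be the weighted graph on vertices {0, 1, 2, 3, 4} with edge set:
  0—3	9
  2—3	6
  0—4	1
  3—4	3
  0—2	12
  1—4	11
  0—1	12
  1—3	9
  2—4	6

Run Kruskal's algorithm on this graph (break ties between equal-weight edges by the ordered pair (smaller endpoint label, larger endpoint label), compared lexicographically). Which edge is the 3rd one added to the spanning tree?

2-3

Kruskal's algorithm — process edges by increasing weight (ties by edge label):
0—4 (1): add — endpoints in different components.
3—4 (3): add — endpoints in different components.
2—3 (6): add — endpoints in different components.
2—4 (6): skip — 2 and 4 already connected.
0—3 (9): skip — 0 and 3 already connected.
1—3 (9): add — endpoints in different components.
The 3rd edge added is 2—3.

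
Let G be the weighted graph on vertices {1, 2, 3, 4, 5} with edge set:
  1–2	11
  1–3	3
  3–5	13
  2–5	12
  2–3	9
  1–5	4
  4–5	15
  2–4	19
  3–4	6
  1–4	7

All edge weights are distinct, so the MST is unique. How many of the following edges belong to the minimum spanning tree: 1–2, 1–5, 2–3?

Kruskal's algorithm — process edges by increasing weight (ties by edge label):
1–3 (3): add — endpoints in different components.
1–5 (4): add — endpoints in different components.
3–4 (6): add — endpoints in different components.
1–4 (7): skip — 1 and 4 already connected.
2–3 (9): add — endpoints in different components.
MST edge set: {1–3, 1–5, 3–4, 2–3}.
Of the listed edges, {1–5, 2–3} are in the MST → 2.

2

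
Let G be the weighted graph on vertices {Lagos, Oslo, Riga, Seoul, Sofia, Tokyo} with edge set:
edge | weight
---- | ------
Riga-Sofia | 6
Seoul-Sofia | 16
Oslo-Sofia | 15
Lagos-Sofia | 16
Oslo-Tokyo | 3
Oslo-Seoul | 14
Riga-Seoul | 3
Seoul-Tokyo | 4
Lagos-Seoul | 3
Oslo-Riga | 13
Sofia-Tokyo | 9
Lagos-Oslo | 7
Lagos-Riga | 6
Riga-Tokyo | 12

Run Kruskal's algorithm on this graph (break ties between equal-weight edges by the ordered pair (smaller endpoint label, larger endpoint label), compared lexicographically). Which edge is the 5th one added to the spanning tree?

Sort edges by weight, then run Kruskal:
Lagos-Seoul (3): add — endpoints in different components.
Oslo-Tokyo (3): add — endpoints in different components.
Riga-Seoul (3): add — endpoints in different components.
Seoul-Tokyo (4): add — endpoints in different components.
Lagos-Riga (6): skip — Lagos and Riga already connected.
Riga-Sofia (6): add — endpoints in different components.
The 5th edge added is Riga-Sofia.

Riga-Sofia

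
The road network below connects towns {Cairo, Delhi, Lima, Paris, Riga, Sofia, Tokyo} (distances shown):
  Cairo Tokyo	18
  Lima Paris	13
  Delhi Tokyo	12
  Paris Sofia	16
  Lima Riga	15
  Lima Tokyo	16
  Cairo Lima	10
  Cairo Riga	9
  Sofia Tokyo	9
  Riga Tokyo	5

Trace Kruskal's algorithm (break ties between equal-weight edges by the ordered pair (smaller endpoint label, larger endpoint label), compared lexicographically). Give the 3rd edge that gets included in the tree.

Sofia-Tokyo

Sort edges by weight, then run Kruskal:
Riga Tokyo (5): add. Components now {Cairo} {Lima} {Riga,Tokyo} {Delhi} {Sofia} {Paris}
Cairo Riga (9): add. Components now {Cairo,Riga,Tokyo} {Lima} {Delhi} {Sofia} {Paris}
Sofia Tokyo (9): add. Components now {Cairo,Riga,Sofia,Tokyo} {Lima} {Delhi} {Paris}
Cairo Lima (10): add. Components now {Cairo,Lima,Riga,Sofia,Tokyo} {Delhi} {Paris}
Delhi Tokyo (12): add. Components now {Cairo,Delhi,Lima,Riga,Sofia,Tokyo} {Paris}
Lima Paris (13): add. Components now {Cairo,Delhi,Lima,Paris,Riga,Sofia,Tokyo}
The 3rd edge added is Sofia Tokyo.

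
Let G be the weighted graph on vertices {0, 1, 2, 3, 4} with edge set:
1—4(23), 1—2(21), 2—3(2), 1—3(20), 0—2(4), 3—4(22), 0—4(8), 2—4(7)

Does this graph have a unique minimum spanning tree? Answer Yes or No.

Yes

Kruskal: consider edges lightest-first.
2—3 (2): add — endpoints in different components.
0—2 (4): add — endpoints in different components.
2—4 (7): add — endpoints in different components.
0—4 (8): skip — 0 and 4 already connected.
1—3 (20): add — endpoints in different components.
Every non-tree edge has weight strictly greater than the heaviest edge on the tree path between its endpoints, so the MST is unique.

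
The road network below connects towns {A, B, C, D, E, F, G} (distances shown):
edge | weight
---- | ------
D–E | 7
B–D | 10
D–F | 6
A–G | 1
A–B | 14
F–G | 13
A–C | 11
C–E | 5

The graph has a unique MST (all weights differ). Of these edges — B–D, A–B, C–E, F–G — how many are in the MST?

Kruskal: consider edges lightest-first.
A–G (1): add. Components now {A,G} {B} {C} {D} {E} {F}
C–E (5): add. Components now {A,G} {B} {C,E} {D} {F}
D–F (6): add. Components now {A,G} {B} {C,E} {D,F}
D–E (7): add. Components now {A,G} {B} {C,D,E,F}
B–D (10): add. Components now {A,G} {B,C,D,E,F}
A–C (11): add. Components now {A,B,C,D,E,F,G}
MST edge set: {A–G, C–E, D–F, D–E, B–D, A–C}.
Of the listed edges, {B–D, C–E} are in the MST → 2.

2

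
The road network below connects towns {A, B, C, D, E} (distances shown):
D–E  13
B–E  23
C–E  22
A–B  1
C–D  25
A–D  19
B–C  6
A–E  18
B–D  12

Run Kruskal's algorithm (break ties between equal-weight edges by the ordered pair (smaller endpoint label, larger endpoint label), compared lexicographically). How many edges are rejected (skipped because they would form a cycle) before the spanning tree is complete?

Kruskal: consider edges lightest-first.
A–B (1): add. Components now {A,B} {C} {D} {E}
B–C (6): add. Components now {A,B,C} {D} {E}
B–D (12): add. Components now {A,B,C,D} {E}
D–E (13): add. Components now {A,B,C,D,E}
Edges rejected before the tree was complete: 0.

0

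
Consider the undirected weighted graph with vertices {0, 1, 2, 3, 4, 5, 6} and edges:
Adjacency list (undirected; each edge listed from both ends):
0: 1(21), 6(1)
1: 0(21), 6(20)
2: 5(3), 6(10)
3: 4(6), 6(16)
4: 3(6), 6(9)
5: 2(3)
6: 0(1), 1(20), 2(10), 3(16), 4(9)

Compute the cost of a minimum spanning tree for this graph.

Prim, starting at 4.
Step 1: cheapest edge leaving the tree is 3-4 (6); add 3.
Step 2: cheapest edge leaving the tree is 4-6 (9); add 6.
Step 3: cheapest edge leaving the tree is 0-6 (1); add 0.
Step 4: cheapest edge leaving the tree is 2-6 (10); add 2.
Step 5: cheapest edge leaving the tree is 2-5 (3); add 5.
Step 6: cheapest edge leaving the tree is 1-6 (20); add 1.
MST edges: 3-4, 4-6, 0-6, 2-6, 2-5, 1-6; total weight 6+9+1+10+3+20 = 49.

49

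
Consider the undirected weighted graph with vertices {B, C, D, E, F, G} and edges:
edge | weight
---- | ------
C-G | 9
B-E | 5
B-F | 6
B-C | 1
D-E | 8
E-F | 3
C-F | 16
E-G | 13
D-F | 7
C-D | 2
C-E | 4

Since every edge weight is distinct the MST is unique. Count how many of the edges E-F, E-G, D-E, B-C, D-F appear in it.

2

Kruskal's algorithm — process edges by increasing weight (ties by edge label):
B-C (1): add — endpoints in different components.
C-D (2): add — endpoints in different components.
E-F (3): add — endpoints in different components.
C-E (4): add — endpoints in different components.
B-E (5): skip — B and E already connected.
B-F (6): skip — B and F already connected.
D-F (7): skip — D and F already connected.
D-E (8): skip — D and E already connected.
C-G (9): add — endpoints in different components.
MST edge set: {B-C, C-D, E-F, C-E, C-G}.
Of the listed edges, {E-F, B-C} are in the MST → 2.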